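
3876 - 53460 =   -  49584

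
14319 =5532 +8787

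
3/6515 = 3/6515 = 0.00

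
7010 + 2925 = 9935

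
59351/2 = 29675 + 1/2 = 29675.50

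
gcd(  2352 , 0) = 2352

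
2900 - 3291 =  - 391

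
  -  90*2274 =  - 204660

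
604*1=604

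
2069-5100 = - 3031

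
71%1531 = 71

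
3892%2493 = 1399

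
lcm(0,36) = 0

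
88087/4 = 88087/4= 22021.75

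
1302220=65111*20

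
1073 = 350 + 723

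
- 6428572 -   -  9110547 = 2681975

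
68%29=10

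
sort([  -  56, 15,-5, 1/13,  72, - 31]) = [- 56,-31,- 5, 1/13, 15, 72]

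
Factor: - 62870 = -2^1*5^1  *6287^1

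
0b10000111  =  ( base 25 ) 5a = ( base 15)90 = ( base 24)5f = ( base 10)135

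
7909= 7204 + 705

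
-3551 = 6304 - 9855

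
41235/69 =13745/23=597.61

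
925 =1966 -1041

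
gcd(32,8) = 8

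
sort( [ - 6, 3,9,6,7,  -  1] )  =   [ - 6,  -  1,3,6,7, 9 ]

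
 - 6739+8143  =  1404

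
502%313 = 189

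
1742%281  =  56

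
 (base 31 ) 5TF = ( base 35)4ne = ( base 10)5719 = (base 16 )1657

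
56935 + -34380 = 22555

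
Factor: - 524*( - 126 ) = 2^3 * 3^2*7^1 * 131^1=66024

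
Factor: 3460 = 2^2*5^1*173^1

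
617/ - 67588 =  - 1 + 66971/67588  =  -0.01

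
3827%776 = 723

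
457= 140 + 317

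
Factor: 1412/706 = 2 = 2^1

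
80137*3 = 240411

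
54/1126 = 27/563  =  0.05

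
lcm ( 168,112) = 336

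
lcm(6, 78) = 78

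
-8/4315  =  -8/4315 = -  0.00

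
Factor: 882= 2^1*3^2* 7^2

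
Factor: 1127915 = 5^1*225583^1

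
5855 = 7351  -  1496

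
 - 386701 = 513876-900577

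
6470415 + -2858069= 3612346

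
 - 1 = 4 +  - 5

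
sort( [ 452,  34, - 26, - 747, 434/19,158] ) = [ - 747, - 26,434/19,34,158,452]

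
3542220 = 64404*55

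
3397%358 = 175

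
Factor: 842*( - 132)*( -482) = 53571408 = 2^4 * 3^1*11^1*241^1*421^1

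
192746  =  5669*34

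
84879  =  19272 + 65607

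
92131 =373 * 247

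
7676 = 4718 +2958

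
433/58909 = 433/58909 = 0.01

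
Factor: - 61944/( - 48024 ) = 3^( - 1)*23^(-1 )*89^1=89/69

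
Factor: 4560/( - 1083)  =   - 80/19  =  - 2^4*5^1*19^( - 1 )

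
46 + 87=133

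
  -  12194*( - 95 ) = 1158430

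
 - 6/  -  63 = 2/21 = 0.10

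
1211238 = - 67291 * (-18)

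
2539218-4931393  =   - 2392175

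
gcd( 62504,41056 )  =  8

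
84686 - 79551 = 5135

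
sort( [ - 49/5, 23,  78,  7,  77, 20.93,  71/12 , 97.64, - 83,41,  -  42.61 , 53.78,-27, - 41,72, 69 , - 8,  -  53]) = [ -83, - 53,- 42.61,-41,-27, - 49/5,-8,71/12,  7, 20.93, 23, 41, 53.78,69,  72,77,78, 97.64]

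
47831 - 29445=18386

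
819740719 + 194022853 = 1013763572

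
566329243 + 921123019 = 1487452262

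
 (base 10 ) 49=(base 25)1o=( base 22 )25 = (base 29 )1k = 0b110001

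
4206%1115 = 861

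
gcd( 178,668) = 2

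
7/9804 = 7/9804 = 0.00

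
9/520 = 9/520 = 0.02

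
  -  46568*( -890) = 41445520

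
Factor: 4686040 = 2^3*5^1 *193^1*607^1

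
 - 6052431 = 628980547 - 635032978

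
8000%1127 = 111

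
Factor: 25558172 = 2^2*137^1*46639^1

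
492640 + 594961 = 1087601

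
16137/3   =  5379 = 5379.00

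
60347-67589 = - 7242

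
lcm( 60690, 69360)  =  485520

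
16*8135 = 130160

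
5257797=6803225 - 1545428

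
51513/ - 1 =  - 51513/1 =-51513.00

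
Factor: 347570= 2^1*5^1 * 34757^1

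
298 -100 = 198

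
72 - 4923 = - 4851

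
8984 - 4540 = 4444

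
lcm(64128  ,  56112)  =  448896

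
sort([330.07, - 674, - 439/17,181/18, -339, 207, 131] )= [ - 674, -339,  -  439/17, 181/18,131,207, 330.07]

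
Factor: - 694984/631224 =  - 3^( - 2)*11^ ( - 1)*109^1 = - 109/99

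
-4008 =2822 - 6830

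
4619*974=4498906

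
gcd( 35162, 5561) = 1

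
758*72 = 54576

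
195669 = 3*65223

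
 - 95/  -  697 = 95/697 = 0.14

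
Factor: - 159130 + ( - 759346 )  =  -2^2*13^1* 17^1*1039^1 = - 918476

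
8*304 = 2432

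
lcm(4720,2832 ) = 14160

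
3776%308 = 80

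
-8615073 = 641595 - 9256668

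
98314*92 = 9044888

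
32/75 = 32/75 =0.43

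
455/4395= 91/879 = 0.10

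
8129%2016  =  65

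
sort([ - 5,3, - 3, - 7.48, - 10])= [-10, - 7.48, - 5, - 3,3 ]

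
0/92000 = 0 = 0.00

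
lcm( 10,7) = 70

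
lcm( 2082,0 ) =0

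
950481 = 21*45261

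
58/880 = 29/440 = 0.07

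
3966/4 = 1983/2 = 991.50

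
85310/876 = 97  +  169/438 = 97.39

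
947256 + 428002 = 1375258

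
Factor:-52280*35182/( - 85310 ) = 183931496/8531= 2^3*7^2*19^( - 1 )*359^1*449^( - 1)*1307^1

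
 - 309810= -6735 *46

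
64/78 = 32/39 = 0.82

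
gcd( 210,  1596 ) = 42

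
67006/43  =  1558 + 12/43 = 1558.28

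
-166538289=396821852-563360141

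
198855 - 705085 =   -  506230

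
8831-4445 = 4386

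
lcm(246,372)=15252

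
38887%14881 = 9125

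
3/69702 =1/23234=0.00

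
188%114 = 74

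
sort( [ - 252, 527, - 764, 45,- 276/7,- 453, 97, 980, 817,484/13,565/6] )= [ - 764,-453 , - 252, - 276/7,484/13, 45,565/6, 97, 527,817,980 ]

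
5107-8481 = - 3374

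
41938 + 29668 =71606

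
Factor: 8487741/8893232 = 2^( - 4 ) * 3^1*555827^( - 1 )*2829247^1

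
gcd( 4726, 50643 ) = 17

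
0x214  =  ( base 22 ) 124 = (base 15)257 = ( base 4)20110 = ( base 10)532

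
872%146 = 142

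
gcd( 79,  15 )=1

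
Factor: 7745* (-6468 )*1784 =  - 2^5*3^1* 5^1*7^2*11^1  *  223^1*1549^1 = - 89368873440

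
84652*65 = 5502380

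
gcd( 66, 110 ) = 22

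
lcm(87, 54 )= 1566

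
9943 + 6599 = 16542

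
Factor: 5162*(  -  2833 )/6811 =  - 14623946/6811 =- 2^1 * 7^( - 2) * 29^1*89^1* 139^( - 1 ) * 2833^1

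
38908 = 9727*4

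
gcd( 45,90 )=45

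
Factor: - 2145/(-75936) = 715/25312 = 2^( -5)*5^1*7^( - 1)*11^1*13^1*113^ ( - 1 ) 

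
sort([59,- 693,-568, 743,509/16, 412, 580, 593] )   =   [ - 693, - 568, 509/16, 59,  412, 580, 593 , 743]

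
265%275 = 265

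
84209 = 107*787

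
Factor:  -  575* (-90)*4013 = 207672750  =  2^1*3^2*5^3*23^1 *4013^1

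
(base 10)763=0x2fb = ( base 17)2af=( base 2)1011111011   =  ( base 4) 23323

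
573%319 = 254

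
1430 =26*55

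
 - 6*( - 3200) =19200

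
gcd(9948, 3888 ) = 12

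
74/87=74/87 = 0.85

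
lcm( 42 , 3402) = 3402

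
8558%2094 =182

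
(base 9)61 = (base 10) 55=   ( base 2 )110111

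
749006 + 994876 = 1743882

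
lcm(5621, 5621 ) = 5621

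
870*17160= 14929200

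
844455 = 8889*95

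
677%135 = 2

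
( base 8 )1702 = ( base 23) 1IJ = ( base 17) 35a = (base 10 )962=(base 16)3c2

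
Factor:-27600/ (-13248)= 2^( - 2)* 3^(-1 )*5^2=25/12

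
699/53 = 699/53 = 13.19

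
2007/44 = 2007/44 = 45.61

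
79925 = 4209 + 75716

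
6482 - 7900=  - 1418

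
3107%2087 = 1020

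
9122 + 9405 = 18527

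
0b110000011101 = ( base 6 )22205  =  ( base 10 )3101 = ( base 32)30T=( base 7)12020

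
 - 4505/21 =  - 215 + 10/21 = - 214.52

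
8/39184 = 1/4898=   0.00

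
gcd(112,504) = 56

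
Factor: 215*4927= 5^1*13^1*43^1*379^1 = 1059305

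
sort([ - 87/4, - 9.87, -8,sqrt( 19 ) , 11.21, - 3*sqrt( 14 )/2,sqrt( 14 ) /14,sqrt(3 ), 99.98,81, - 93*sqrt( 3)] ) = [-93 * sqrt(3), - 87/4, - 9.87, - 8 , - 3*sqrt( 14 ) /2,sqrt(  14 ) /14,  sqrt( 3), sqrt(19 ), 11.21, 81,99.98]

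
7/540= 7/540 = 0.01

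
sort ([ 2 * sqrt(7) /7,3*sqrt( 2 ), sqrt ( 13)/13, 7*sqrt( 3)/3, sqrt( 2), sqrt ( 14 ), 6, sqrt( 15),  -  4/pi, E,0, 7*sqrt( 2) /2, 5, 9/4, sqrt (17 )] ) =[ - 4/pi, 0,sqrt(13 ) /13,  2*sqrt ( 7)/7, sqrt(2 ), 9/4, E, sqrt (14 ), sqrt(15),  7 *sqrt( 3)/3, sqrt (17), 3*sqrt(2), 7 * sqrt( 2) /2,5, 6 ] 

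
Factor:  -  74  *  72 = -5328 = - 2^4*3^2*37^1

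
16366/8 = 2045 +3/4=2045.75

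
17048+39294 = 56342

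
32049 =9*3561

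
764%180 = 44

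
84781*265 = 22466965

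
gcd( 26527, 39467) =647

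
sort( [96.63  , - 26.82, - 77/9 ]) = [-26.82, - 77/9,  96.63]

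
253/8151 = 23/741 = 0.03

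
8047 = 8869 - 822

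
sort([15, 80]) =[15, 80]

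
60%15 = 0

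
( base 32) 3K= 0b1110100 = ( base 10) 116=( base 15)7B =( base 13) 8c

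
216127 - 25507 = 190620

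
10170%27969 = 10170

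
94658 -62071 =32587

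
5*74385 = 371925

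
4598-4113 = 485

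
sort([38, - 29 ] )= [ - 29,38]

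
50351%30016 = 20335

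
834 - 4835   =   -4001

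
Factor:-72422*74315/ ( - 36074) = 2691020465/18037=5^1*7^2 *17^ ( - 1)*89^1*167^1  *739^1*1061^( - 1)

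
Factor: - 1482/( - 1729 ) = 6/7 = 2^1 * 3^1* 7^( - 1 )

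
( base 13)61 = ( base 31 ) 2H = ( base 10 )79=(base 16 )4F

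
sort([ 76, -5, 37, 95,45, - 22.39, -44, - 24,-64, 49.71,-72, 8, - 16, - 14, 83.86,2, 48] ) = [ - 72, - 64 , - 44, - 24, -22.39  , - 16 ,-14,-5, 2, 8 , 37, 45, 48,49.71 , 76, 83.86 , 95 ]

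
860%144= 140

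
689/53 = 13= 13.00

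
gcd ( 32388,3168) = 12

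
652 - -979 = 1631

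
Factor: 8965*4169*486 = 2^1*3^5*5^1*11^2*163^1*379^1 =18164291310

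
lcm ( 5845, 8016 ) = 280560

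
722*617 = 445474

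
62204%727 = 409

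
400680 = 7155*56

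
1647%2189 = 1647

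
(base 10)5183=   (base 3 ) 21002222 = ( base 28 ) 6h3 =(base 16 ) 143f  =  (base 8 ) 12077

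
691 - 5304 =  - 4613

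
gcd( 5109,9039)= 393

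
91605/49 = 1869 + 24/49 = 1869.49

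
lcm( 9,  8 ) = 72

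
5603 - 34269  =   - 28666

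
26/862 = 13/431=0.03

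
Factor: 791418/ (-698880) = - 2^( -8)*5^(  -  1 )*7^( - 1 )*13^( - 1)*17^1*7759^1 = - 131903/116480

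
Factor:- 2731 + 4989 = 2^1 * 1129^1 = 2258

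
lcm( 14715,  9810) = 29430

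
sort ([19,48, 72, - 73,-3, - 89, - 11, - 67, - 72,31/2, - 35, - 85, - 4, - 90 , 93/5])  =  [ - 90, - 89, - 85,-73, - 72, - 67 , - 35, - 11, - 4, - 3,31/2, 93/5,19,48, 72]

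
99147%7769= 5919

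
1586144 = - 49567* ( - 32)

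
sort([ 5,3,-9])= [ - 9,  3, 5 ] 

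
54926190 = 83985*654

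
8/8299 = 8/8299 = 0.00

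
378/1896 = 63/316=0.20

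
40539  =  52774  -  12235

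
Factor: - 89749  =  -11^1 * 41^1*199^1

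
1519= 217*7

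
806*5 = 4030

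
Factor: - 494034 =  - 2^1*3^1*82339^1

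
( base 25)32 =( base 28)2l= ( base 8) 115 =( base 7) 140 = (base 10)77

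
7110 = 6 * 1185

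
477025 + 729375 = 1206400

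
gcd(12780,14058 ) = 1278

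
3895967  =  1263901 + 2632066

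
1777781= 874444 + 903337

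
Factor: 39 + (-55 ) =-16 = - 2^4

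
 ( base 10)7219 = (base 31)7FR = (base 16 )1C33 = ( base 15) 2214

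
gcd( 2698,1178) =38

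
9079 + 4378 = 13457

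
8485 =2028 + 6457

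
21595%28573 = 21595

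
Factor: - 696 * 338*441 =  - 103744368=- 2^4*3^3 *7^2 * 13^2*29^1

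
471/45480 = 157/15160 = 0.01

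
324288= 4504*72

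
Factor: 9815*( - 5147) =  - 50517805= - 5^1  *13^1*151^1*5147^1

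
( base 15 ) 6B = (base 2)1100101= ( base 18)5b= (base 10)101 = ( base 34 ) 2X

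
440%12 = 8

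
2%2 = 0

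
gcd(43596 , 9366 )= 42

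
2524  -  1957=567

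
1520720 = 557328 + 963392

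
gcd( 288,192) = 96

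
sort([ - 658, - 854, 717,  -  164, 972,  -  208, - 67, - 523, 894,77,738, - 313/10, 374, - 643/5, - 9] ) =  [ - 854,-658, - 523, - 208, - 164,-643/5, - 67,-313/10 , -9,77,374,717,738, 894 , 972]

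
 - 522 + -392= - 914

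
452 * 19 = 8588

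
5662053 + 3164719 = 8826772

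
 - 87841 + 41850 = - 45991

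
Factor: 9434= 2^1*53^1*89^1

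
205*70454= 14443070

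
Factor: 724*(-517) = -2^2*11^1* 47^1*181^1 = - 374308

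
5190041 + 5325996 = 10516037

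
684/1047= 228/349  =  0.65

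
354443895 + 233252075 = 587695970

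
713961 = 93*7677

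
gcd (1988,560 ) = 28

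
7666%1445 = 441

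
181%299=181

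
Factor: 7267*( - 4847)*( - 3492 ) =2^2*3^2*13^2*37^1*43^1*97^1*131^1= 122999236308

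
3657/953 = 3657/953 = 3.84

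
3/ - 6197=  - 3/6197 = - 0.00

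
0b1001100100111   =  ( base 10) 4903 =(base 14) 1b03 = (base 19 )db1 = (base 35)403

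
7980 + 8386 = 16366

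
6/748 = 3/374 = 0.01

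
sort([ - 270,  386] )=[  -  270, 386]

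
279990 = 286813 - 6823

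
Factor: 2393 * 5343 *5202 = 2^1 * 3^3*13^1*17^2*137^1 * 2393^1 = 66511726398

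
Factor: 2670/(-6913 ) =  - 2^1*3^1*5^1 * 31^( - 1)*89^1 * 223^( - 1)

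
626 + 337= 963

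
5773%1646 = 835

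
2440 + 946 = 3386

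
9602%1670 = 1252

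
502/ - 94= - 6 + 31/47 = -5.34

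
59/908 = 59/908 = 0.06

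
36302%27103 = 9199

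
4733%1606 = 1521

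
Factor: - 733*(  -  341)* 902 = 2^1*11^2*31^1*41^1  *733^1 = 225457606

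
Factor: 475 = 5^2 * 19^1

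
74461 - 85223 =  -  10762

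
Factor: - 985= - 5^1*197^1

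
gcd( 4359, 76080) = 3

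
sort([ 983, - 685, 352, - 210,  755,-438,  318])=[-685, - 438,- 210, 318,352, 755,  983]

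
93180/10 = 9318 = 9318.00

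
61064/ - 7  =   -8724 + 4/7= - 8723.43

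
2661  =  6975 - 4314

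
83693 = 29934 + 53759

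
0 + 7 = 7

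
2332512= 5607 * 416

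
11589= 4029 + 7560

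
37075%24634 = 12441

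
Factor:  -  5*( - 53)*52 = 2^2*5^1*13^1*53^1= 13780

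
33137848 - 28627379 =4510469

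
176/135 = 176/135 = 1.30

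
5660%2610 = 440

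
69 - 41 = 28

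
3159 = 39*81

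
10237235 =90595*113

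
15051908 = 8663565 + 6388343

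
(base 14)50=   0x46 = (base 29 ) 2C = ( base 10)70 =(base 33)24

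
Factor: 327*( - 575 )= - 3^1*5^2*23^1*109^1 = -188025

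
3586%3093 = 493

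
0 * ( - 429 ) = 0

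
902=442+460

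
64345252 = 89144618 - 24799366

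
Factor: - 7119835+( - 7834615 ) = -14954450= - 2^1 * 5^2*7^1 * 42727^1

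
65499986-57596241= 7903745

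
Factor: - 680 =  - 2^3*5^1 *17^1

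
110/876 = 55/438 = 0.13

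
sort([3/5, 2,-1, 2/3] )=[ - 1, 3/5, 2/3, 2 ] 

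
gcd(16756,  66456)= 284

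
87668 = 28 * 3131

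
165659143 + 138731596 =304390739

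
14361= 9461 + 4900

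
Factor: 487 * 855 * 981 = 3^4 * 5^1 * 19^1 *109^1*487^1 = 408473685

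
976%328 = 320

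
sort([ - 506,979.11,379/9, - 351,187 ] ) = [ - 506 , - 351, 379/9,187, 979.11] 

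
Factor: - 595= - 5^1*7^1 * 17^1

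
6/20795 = 6/20795 = 0.00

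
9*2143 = 19287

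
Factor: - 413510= - 2^1*5^1*41351^1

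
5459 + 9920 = 15379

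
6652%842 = 758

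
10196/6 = 1699+1/3 = 1699.33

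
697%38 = 13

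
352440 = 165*2136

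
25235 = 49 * 515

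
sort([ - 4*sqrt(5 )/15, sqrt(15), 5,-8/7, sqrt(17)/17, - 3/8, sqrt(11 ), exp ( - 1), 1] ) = [ - 8/7, - 4 *sqrt(5)/15, - 3/8,sqrt (17 ) /17, exp ( - 1 ),1, sqrt(11),sqrt(15),5 ]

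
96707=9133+87574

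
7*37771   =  264397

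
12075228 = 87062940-74987712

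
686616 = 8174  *84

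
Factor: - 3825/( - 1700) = 2^( - 2) * 3^2 = 9/4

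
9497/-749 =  - 13  +  240/749 = -12.68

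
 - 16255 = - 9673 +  - 6582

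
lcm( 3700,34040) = 170200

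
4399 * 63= 277137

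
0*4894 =0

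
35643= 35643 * 1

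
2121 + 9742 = 11863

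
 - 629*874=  - 549746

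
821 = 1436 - 615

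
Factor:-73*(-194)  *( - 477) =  - 6755274=- 2^1 * 3^2 * 53^1*73^1*97^1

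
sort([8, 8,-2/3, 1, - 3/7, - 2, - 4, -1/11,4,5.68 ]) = [ - 4, - 2, - 2/3 , - 3/7, - 1/11, 1,4, 5.68,8,8 ]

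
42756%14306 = 14144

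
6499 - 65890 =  - 59391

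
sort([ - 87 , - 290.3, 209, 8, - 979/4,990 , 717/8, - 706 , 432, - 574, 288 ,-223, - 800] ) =[  -  800, - 706, - 574, - 290.3, - 979/4, - 223,  -  87, 8,717/8,209,288, 432 , 990]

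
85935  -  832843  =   - 746908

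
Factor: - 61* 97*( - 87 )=3^1*29^1*61^1*97^1 = 514779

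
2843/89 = 31 + 84/89 =31.94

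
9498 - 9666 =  - 168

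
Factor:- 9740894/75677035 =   -  2^1 * 5^(-1) * 7^( -1)*109^1*307^( - 1)*7043^( - 1 ) * 44683^1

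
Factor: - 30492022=-2^1*11^1*257^1 *5393^1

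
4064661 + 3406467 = 7471128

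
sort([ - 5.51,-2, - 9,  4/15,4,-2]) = [  -  9, - 5.51, - 2, - 2,  4/15,4 ] 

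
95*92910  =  8826450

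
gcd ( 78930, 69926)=2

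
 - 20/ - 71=20/71 = 0.28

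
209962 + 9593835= 9803797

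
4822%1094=446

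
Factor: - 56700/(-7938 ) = 50/7 = 2^1*5^2*7^(  -  1 )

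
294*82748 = 24327912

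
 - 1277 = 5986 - 7263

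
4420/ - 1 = -4420 + 0/1 = - 4420.00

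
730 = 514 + 216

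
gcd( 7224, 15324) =12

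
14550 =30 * 485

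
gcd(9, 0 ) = 9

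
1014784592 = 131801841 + 882982751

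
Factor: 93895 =5^1*89^1*211^1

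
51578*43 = 2217854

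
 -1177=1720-2897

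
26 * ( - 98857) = - 2570282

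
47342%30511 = 16831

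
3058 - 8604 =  - 5546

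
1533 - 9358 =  -7825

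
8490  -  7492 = 998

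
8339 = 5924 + 2415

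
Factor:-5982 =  - 2^1*3^1*997^1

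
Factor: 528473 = 11^1*107^1*449^1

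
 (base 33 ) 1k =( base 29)1O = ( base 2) 110101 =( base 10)53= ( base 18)2h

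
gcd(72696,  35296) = 8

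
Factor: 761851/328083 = 829/357 =3^ ( - 1)*7^( - 1)*17^( - 1) * 829^1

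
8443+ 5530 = 13973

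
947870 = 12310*77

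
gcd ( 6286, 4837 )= 7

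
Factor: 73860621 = 3^1*37^1*83^1*8017^1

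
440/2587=440/2587 = 0.17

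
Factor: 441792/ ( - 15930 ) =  - 2^5*3^( - 1 )*5^( - 1 ) * 13^1 = -416/15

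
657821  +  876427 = 1534248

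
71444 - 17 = 71427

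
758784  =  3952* 192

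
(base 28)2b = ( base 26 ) 2f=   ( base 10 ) 67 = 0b1000011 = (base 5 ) 232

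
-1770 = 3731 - 5501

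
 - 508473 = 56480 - 564953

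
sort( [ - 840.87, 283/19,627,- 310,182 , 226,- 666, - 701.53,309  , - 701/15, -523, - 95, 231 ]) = [ - 840.87, - 701.53, - 666,-523, - 310,-95,  -  701/15  ,  283/19,  182, 226, 231,309, 627]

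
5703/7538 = 5703/7538  =  0.76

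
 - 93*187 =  - 17391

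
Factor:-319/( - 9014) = 2^ ( - 1)*11^1*29^1*4507^( - 1 ) 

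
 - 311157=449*( - 693 ) 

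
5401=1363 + 4038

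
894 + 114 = 1008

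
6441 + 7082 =13523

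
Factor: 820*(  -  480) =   -  2^7*3^1*5^2*41^1=-393600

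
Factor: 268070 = 2^1*5^1*11^1*2437^1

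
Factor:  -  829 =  - 829^1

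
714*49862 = 35601468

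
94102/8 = 11762 + 3/4 = 11762.75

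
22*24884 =547448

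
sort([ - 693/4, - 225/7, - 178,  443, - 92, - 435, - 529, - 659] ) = [ - 659 , - 529, - 435, - 178, - 693/4, - 92 , - 225/7,443] 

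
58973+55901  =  114874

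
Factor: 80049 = 3^1*26683^1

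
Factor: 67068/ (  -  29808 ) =- 2^ (-2)*3^2 = - 9/4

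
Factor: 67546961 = 67546961^1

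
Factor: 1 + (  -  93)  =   - 92 = - 2^2*23^1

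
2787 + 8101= 10888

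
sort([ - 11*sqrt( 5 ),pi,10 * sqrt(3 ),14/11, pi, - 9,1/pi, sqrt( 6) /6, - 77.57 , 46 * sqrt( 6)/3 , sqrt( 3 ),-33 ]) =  [ - 77.57, - 33, - 11*sqrt( 5),-9, 1/pi, sqrt(6)/6,14/11,sqrt(3), pi,  pi,10*sqrt( 3 ), 46 *sqrt( 6) /3] 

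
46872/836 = 56 + 14/209  =  56.07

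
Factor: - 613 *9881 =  - 6057053 = - 41^1*241^1*613^1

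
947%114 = 35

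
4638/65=71+ 23/65 = 71.35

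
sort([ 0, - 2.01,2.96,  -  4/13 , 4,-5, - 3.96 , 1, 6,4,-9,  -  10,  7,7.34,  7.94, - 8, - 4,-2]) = [-10,  -  9, - 8,- 5, - 4,- 3.96 ,-2.01, - 2,-4/13,0, 1, 2.96,  4,4, 6,7,7.34 , 7.94 ] 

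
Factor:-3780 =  - 2^2* 3^3 * 5^1*7^1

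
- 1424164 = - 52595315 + 51171151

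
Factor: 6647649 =3^1*491^1*4513^1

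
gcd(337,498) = 1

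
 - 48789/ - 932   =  52  +  325/932 = 52.35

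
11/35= 11/35 =0.31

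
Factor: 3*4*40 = 480=2^5*3^1*5^1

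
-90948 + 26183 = -64765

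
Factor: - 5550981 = -3^1*23^1*80449^1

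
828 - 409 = 419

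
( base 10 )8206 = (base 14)2dc2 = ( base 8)20016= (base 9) 12227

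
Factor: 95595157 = 7^1*13656451^1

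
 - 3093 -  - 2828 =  - 265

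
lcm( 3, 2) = 6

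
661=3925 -3264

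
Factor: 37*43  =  1591= 37^1*43^1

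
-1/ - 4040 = 1/4040 = 0.00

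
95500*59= 5634500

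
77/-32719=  - 77/32719 = - 0.00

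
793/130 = 61/10  =  6.10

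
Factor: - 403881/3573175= - 3^1 * 5^(-2)*47^( - 1) * 61^1 * 2207^1*3041^(- 1 ) 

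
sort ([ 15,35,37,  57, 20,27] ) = [ 15 , 20, 27,35, 37, 57] 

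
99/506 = 9/46 = 0.20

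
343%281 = 62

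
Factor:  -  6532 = -2^2*23^1*71^1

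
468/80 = 5 + 17/20 = 5.85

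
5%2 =1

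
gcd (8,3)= 1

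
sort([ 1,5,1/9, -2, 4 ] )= [ - 2 , 1/9,1, 4, 5]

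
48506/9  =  5389 + 5/9  =  5389.56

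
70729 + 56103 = 126832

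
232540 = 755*308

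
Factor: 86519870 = 2^1*5^1*43^1*201209^1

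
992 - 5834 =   -  4842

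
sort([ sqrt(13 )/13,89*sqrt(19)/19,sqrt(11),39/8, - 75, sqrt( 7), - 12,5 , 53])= [-75, - 12,sqrt (13) /13,sqrt(7 ) , sqrt( 11),39/8,5,89*sqrt(19) /19, 53 ] 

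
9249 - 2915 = 6334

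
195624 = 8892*22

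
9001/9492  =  9001/9492= 0.95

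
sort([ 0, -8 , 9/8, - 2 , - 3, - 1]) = [ - 8, - 3,  -  2, - 1, 0,  9/8]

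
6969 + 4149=11118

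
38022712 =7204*5278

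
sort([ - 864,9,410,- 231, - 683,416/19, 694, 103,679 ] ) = [ - 864,-683,-231, 9,  416/19,103,410,679,694] 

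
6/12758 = 3/6379 = 0.00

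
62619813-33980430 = 28639383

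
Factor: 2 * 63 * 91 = 11466 = 2^1*3^2 * 7^2*13^1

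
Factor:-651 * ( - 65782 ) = 2^1 * 3^1*7^1*31^2*1061^1= 42824082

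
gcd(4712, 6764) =76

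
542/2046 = 271/1023 = 0.26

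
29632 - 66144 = -36512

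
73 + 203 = 276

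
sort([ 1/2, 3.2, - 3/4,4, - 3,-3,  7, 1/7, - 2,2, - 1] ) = [ - 3, - 3, - 2, -1,  -  3/4,1/7,1/2, 2, 3.2 , 4,7]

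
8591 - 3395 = 5196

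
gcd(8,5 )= 1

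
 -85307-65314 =- 150621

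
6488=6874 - 386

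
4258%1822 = 614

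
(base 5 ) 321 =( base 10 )86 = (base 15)5b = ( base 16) 56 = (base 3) 10012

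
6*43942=263652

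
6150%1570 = 1440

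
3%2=1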